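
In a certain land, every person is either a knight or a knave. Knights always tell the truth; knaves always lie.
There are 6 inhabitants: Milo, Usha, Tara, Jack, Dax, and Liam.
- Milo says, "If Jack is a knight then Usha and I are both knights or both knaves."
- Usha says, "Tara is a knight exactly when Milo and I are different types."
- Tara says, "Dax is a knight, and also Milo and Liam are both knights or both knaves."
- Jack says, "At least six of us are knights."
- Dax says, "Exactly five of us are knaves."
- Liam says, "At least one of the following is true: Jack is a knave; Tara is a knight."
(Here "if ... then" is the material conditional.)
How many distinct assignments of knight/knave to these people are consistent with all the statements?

2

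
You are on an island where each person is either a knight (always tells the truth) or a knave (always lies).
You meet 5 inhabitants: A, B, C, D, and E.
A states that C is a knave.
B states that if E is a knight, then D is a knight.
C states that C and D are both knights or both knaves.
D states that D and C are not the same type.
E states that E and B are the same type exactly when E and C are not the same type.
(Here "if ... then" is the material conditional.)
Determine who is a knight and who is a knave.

Suppose A is a knave. Then A's statement "C is a knave" would have to be false. Checking the 16 ways to assign the others, none is consistent with every speaker.
(For instance, with B=knight, C=knave, D=knight, E=knight, A's claim "C is a knave" comes out true where it would need to be false.)
So A must be a knight, making "C is a knave" true. Taking A=knight, B=knight, C=knave, D=knight, E=knight, each remaining statement checks out:
  B (knight): "if E is a knight, then D is a knight" — true. ✓
  C (knave): "C and D are both knights or both knaves" — false. ✓
  D (knight): "D and C are not the same type" — true. ✓
  E (knight): "E and B are the same type exactly when E and C are not the same type" — true. ✓
This is the unique consistent assignment.

A is a knight, B is a knight, C is a knave, D is a knight, and E is a knight.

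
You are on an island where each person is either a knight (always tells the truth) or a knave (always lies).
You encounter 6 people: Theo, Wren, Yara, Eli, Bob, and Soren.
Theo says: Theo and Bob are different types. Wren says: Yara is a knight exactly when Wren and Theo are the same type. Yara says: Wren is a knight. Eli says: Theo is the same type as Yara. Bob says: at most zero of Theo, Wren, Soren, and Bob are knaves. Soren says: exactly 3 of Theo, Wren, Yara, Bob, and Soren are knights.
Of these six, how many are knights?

The unique consistent assignment is Theo=knave, Wren=knave, Yara=knave, Eli=knight, Bob=knave, Soren=knave.
That has 1 knight.

1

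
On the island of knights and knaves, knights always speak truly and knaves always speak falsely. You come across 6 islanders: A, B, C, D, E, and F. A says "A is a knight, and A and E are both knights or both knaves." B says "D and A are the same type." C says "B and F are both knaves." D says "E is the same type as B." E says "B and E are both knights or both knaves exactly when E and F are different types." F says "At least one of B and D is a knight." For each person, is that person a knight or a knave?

Knights: B and F. Knaves: A, C, D, and E.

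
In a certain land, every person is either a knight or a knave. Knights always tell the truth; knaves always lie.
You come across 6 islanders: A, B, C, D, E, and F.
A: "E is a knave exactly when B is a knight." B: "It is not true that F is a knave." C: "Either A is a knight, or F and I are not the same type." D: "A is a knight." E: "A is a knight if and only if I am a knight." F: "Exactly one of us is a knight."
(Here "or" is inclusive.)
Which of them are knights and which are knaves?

A is a knight, so "E is a knave exactly when B is a knight" must be True — and it is.
B is a knave; "it is not true that F is a knave" is False, as required.
C is a knight; "either A is a knight, or F and I are not the same type" is True, as required.
D is a knight; "A is a knight" is True, as required.
E is a knight; "A is a knight if and only if I am a knight" is True, as required.
As a knave, F's statement "exactly one of us is a knight" should be False; it is.

A is a knight, B is a knave, C is a knight, D is a knight, E is a knight, and F is a knave.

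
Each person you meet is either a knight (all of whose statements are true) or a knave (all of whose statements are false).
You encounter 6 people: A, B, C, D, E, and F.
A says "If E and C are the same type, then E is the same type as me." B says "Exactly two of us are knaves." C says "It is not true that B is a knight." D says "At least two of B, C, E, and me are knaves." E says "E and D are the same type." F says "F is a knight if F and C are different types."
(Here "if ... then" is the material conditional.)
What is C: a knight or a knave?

C is a knight.

Consistent assignments: {A=knight, B=knave, C=knight, D=knight, E=knave, F=knave}
In every consistent assignment, C is a knight.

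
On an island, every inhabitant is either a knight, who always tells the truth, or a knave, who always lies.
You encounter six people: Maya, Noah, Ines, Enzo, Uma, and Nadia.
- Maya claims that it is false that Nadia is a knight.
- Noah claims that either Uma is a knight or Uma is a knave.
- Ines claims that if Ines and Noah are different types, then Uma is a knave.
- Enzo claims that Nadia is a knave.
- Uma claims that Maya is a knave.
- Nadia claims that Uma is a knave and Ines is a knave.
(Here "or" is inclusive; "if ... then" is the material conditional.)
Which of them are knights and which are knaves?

Knights: Maya, Noah, Ines, and Enzo. Knaves: Uma and Nadia.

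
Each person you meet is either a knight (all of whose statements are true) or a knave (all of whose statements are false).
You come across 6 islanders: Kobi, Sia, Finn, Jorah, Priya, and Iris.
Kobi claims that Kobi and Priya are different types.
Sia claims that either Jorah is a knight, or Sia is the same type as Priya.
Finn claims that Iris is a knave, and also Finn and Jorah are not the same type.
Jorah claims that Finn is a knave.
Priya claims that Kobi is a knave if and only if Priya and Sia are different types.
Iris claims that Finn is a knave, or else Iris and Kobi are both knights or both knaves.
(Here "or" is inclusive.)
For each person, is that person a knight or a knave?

Knights: Kobi, Sia, Jorah, and Iris. Knaves: Finn and Priya.

Kobi is a knight; "Kobi and Priya are different types" is True, as required.
Sia (knight): "either Jorah is a knight, or Sia is the same type as Priya" — True. ✓
As a knave, Finn's statement "Iris is a knave, and also Finn and Jorah are not the same type" should be False; it is.
Jorah (knight): "Finn is a knave" — True. ✓
Priya is a knave, so "Kobi is a knave if and only if Priya and Sia are different types" must be False — and it is.
Iris (knight): "Finn is a knave, or else Iris and Kobi are both knights or both knaves" — True. ✓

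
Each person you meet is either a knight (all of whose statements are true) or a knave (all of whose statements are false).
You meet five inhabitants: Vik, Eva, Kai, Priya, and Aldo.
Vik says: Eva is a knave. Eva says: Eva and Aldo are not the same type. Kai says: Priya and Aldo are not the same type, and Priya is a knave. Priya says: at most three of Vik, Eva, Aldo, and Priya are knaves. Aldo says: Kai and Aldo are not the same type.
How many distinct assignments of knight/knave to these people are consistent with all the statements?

2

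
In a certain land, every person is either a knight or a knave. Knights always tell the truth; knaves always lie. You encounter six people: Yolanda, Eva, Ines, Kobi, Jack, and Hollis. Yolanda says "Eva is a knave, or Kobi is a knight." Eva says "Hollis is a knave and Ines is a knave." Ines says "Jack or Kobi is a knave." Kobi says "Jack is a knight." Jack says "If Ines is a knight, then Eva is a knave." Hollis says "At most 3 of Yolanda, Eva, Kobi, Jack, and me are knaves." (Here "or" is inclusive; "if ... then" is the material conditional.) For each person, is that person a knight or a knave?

Yolanda is a knight, Eva is a knave, Ines is a knave, Kobi is a knight, Jack is a knight, and Hollis is a knight.

As a knight, Yolanda's statement "Eva is a knave, or Kobi is a knight" should be true; it is.
As a knave, Eva's statement "Hollis is a knave and Ines is a knave" should be False; it is.
Ines is a knave, so "Jack or Kobi is a knave" must be False — and it is.
Kobi is a knight, so "Jack is a knight" must be true — and it is.
Since Jack is a knight, "if Ines is a knight, then Eva is a knave" needs to be true, which holds.
Hollis is a knight, and the claim "at most 3 of Yolanda, Eva, Kobi, Jack, and me are knaves" is indeed true.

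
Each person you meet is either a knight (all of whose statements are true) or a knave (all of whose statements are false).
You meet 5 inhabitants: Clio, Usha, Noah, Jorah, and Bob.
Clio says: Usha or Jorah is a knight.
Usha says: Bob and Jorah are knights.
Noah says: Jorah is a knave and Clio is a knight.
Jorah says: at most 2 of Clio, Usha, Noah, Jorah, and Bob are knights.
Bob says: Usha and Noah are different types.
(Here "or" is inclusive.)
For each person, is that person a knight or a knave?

Clio is a knight, and the claim "Usha or Jorah is a knight" is indeed true.
Usha is a knave; "Bob and Jorah are knights" is False, as required.
Noah is a knave, so "Jorah is a knave and Clio is a knight" must be False — and it is.
Jorah is a knight; "at most 2 of Clio, Usha, Noah, Jorah, and Bob are knights" is true, as required.
Bob (knave): "Usha and Noah are different types" — False. ✓

Knights: Clio and Jorah. Knaves: Usha, Noah, and Bob.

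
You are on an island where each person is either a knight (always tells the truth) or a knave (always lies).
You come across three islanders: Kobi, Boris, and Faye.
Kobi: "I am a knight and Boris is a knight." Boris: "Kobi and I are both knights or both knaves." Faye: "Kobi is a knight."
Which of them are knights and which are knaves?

Knights: Kobi, Boris, and Faye. Knaves: none.

Suppose Kobi is a knave. Then Kobi's statement "I am a knight and Boris is a knight" would have to be false. Checking the 4 ways to assign the others, none is consistent with every speaker.
(For instance, with Boris=knight, Faye=knight, Boris's claim "Kobi and I are both knights or both knaves" comes out false where it would need to be true.)
So Kobi must be a knight, making "I am a knight and Boris is a knight" true. Taking Kobi=knight, Boris=knight, Faye=knight, each remaining statement checks out:
  Boris (knight): "Kobi and I are both knights or both knaves" — true. ✓
  Faye (knight): "Kobi is a knight" — true. ✓
This is the unique consistent assignment.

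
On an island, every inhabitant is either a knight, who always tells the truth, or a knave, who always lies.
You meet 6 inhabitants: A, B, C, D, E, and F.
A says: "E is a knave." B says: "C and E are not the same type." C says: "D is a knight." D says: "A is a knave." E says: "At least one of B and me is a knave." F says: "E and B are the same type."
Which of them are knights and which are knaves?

A is a knave, and the claim "E is a knave" is indeed False.
Since B is a knave, "C and E are not the same type" needs to be False, which holds.
As a knight, C's statement "D is a knight" should be true; it is.
As a knight, D's statement "A is a knave" should be true; it is.
Since E is a knight, "at least one of B and me is a knave" needs to be true, which holds.
F is a knave; "E and B are the same type" is False, as required.

A is a knave, B is a knave, C is a knight, D is a knight, E is a knight, and F is a knave.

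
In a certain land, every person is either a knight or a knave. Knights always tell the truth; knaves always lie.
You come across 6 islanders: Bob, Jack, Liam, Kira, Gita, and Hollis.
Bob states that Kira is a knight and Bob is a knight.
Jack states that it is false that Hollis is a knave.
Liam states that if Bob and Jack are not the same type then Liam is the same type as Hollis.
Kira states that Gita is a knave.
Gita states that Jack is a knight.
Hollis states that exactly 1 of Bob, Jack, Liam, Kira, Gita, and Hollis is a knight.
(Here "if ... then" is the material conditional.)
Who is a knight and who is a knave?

Knights: Liam and Kira. Knaves: Bob, Jack, Gita, and Hollis.

Since Bob is a knave, "Kira is a knight and Bob is a knight" needs to be False, which holds.
Since Jack is a knave, "it is false that Hollis is a knave" needs to be False, which holds.
Since Liam is a knight, "if Bob and Jack are not the same type then Liam is the same type as Hollis" needs to be true, which holds.
Kira is a knight, and the claim "Gita is a knave" is indeed true.
Gita (knave): "Jack is a knight" — False. ✓
Hollis (knave): "exactly 1 of Bob, Jack, Liam, Kira, Gita, and Hollis is a knight" — False. ✓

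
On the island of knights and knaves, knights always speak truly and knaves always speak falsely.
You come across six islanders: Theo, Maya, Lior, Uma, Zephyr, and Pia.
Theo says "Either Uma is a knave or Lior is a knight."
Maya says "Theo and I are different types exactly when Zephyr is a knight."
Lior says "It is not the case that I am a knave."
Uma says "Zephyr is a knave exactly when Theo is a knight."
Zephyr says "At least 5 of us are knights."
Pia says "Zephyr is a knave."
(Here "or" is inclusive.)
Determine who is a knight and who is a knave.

Theo is a knight, and the claim "either Uma is a knave or Lior is a knight" is indeed True.
Since Maya is a knave, "Theo and I are different types exactly when Zephyr is a knight" needs to be False, which holds.
Lior is a knight, and the claim "it is not the case that I am a knave" is indeed True.
Uma is a knight, so "Zephyr is a knave exactly when Theo is a knight" must be True — and it is.
Since Zephyr is a knave, "at least 5 of us are knights" needs to be False, which holds.
Since Pia is a knight, "Zephyr is a knave" needs to be True, which holds.

Theo is a knight, Maya is a knave, Lior is a knight, Uma is a knight, Zephyr is a knave, and Pia is a knight.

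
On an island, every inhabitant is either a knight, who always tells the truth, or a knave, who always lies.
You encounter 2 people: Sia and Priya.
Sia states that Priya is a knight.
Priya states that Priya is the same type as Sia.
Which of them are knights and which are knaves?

Suppose Sia is a knave. Then Sia's statement "Priya is a knight" would have to be false. Checking the 2 ways to assign the others, none is consistent with every speaker.
(For instance, with Priya=knight, Sia's claim "Priya is a knight" comes out true where it would need to be false.)
So Sia must be a knight, making "Priya is a knight" true. Taking Sia=knight, Priya=knight, each remaining statement checks out:
  Priya (knight): "Priya is the same type as Sia" — true. ✓
This is the unique consistent assignment.

Knights: Sia and Priya. Knaves: none.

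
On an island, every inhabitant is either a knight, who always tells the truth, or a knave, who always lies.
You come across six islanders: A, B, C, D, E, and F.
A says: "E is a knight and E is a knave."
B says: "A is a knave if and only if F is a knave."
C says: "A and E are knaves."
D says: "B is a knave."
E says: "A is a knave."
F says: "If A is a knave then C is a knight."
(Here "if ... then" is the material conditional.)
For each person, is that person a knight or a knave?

A is a knave, B is a knight, C is a knave, D is a knave, E is a knight, and F is a knave.

A is a knave; "E is a knight and E is a knave" is false, as required.
Since B is a knight, "A is a knave if and only if F is a knave" needs to be True, which holds.
As a knave, C's statement "A and E are knaves" should be false; it is.
Since D is a knave, "B is a knave" needs to be false, which holds.
E (knight): "A is a knave" — True. ✓
Since F is a knave, "if A is a knave then C is a knight" needs to be false, which holds.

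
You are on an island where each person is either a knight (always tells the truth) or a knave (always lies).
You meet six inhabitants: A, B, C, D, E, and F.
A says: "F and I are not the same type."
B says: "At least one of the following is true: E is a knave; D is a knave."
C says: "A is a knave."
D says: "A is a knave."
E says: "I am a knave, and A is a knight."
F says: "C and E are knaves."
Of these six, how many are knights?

3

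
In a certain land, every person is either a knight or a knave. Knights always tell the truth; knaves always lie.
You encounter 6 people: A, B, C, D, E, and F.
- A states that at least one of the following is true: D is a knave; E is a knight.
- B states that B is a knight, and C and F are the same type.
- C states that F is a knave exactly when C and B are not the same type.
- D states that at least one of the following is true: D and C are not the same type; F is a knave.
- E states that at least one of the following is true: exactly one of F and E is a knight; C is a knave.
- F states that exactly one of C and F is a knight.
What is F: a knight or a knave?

Consistent assignments: {A=knight, B=knave, C=knave, D=knight, E=knight, F=knave}
In every consistent assignment, F is a knave.

F is a knave.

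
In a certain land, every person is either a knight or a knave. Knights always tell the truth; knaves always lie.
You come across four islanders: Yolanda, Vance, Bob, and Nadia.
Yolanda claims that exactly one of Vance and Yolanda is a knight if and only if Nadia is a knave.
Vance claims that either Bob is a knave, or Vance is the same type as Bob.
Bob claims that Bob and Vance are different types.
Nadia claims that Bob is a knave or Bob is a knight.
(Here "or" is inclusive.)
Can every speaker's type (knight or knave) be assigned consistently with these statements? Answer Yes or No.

Checking all 16 assignments, each has at least one speaker whose statement's truth value contradicts their type.

No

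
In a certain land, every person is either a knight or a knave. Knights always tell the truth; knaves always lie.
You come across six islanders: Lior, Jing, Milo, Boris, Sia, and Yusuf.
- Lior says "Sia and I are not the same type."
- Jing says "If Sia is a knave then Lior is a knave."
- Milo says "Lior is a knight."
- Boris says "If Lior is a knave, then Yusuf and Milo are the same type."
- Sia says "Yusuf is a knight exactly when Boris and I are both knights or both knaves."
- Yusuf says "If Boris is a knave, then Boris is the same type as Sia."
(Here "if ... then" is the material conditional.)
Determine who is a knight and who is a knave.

Knights: Lior, Milo, Boris, and Yusuf. Knaves: Jing and Sia.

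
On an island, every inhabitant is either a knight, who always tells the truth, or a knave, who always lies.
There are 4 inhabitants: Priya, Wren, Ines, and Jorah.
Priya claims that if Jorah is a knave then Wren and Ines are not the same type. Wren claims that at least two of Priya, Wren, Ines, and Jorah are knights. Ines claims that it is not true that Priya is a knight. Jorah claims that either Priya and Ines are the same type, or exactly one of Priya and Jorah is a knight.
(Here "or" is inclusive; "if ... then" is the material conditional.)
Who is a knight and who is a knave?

Suppose Priya is a knight. Then Priya's statement "if Jorah is a knave then Wren and Ines are not the same type" would have to be true. Checking the 8 ways to assign the others, none is consistent with every speaker.
(For instance, with Wren=knight, Ines=knight, Jorah=knave, Priya's claim "if Jorah is a knave then Wren and Ines are not the same type" comes out false where it would need to be true.)
So Priya must be a knave, making "if Jorah is a knave then Wren and Ines are not the same type" false. Taking Priya=knave, Wren=knight, Ines=knight, Jorah=knave, each remaining statement checks out:
  Wren (knight): "at least two of Priya, Wren, Ines, and Jorah are knights" — true. ✓
  Ines (knight): "it is not true that Priya is a knight" — true. ✓
  Jorah (knave): "either Priya and Ines are the same type, or exactly one of Priya and Jorah is a knight" — false. ✓
This is the unique consistent assignment.

Knights: Wren and Ines. Knaves: Priya and Jorah.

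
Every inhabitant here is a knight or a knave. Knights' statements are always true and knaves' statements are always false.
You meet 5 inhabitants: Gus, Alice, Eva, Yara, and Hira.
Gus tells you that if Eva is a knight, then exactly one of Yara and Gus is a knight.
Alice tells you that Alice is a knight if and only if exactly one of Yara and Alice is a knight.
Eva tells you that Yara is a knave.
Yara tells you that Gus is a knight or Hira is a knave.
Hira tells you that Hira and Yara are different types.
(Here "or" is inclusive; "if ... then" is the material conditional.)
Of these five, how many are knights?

3

The unique consistent assignment is Gus=knave, Alice=knight, Eva=knight, Yara=knave, Hira=knight.
That has 3 knights.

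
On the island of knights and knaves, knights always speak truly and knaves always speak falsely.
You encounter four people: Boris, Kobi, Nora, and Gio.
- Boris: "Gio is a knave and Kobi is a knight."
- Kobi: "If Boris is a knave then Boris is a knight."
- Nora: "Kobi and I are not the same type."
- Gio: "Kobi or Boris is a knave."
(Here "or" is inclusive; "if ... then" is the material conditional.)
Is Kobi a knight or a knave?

Kobi is a knave.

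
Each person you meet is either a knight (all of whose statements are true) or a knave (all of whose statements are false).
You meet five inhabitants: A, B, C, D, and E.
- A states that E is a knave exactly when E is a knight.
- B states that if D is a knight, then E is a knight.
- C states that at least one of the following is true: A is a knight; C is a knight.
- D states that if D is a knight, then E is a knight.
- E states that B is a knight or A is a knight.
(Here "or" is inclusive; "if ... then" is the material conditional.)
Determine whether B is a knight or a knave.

B is a knight.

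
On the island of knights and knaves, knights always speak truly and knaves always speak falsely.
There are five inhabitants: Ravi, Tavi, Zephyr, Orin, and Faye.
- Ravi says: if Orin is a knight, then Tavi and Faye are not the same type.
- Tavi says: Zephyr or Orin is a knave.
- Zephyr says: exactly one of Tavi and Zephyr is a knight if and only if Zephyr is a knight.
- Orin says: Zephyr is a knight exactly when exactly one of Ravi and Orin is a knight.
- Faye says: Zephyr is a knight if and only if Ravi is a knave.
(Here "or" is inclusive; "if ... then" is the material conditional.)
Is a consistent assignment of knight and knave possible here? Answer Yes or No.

One consistent assignment: Ravi=knight, Tavi=knight, Zephyr=knave, Orin=knave, Faye=knight.

Yes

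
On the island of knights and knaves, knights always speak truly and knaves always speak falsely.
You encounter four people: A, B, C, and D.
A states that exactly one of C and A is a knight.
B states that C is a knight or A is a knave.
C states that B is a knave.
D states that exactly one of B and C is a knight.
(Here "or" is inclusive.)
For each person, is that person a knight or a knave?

A is a knave, B is a knight, C is a knave, and D is a knight.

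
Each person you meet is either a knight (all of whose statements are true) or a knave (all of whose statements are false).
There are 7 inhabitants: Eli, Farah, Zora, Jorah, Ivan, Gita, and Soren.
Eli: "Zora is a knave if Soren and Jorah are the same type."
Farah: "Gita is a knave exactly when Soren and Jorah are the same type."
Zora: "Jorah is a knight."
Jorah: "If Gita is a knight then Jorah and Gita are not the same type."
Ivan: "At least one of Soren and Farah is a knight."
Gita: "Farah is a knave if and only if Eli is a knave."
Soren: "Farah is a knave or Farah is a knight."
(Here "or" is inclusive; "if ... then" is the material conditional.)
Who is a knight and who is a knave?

Eli is a knave, Farah is a knight, Zora is a knight, Jorah is a knight, Ivan is a knight, Gita is a knave, and Soren is a knight.

Eli (knave): "Zora is a knave if Soren and Jorah are the same type" — false. ✓
As a knight, Farah's statement "Gita is a knave exactly when Soren and Jorah are the same type" should be true; it is.
Zora is a knight, so "Jorah is a knight" must be true — and it is.
Jorah is a knight; "if Gita is a knight then Jorah and Gita are not the same type" is true, as required.
Ivan is a knight, and the claim "at least one of Soren and Farah is a knight" is indeed true.
As a knave, Gita's statement "Farah is a knave if and only if Eli is a knave" should be false; it is.
Since Soren is a knight, "Farah is a knave or Farah is a knight" needs to be true, which holds.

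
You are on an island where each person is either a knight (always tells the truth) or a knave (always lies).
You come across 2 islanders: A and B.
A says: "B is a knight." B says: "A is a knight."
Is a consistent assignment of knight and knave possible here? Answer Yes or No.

Yes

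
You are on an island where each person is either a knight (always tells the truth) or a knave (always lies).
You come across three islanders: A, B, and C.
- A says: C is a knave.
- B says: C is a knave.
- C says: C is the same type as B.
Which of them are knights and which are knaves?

Since A is a knight, "C is a knave" needs to be True, which holds.
B is a knight, and the claim "C is a knave" is indeed True.
C is a knave, so "C is the same type as B" must be false — and it is.

Knights: A and B. Knaves: C.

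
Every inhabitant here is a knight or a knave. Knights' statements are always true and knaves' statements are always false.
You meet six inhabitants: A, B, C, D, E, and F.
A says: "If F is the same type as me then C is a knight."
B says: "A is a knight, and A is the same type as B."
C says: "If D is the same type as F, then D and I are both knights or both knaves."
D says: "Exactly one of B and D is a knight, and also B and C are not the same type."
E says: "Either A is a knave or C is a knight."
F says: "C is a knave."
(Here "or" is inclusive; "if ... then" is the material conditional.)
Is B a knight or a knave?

B is a knave.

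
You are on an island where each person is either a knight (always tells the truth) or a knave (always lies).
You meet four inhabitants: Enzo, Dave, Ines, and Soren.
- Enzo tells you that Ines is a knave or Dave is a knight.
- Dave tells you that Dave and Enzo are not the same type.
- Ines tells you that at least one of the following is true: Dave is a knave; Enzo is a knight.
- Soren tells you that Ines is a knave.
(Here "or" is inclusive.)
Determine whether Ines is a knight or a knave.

Ines is a knight.

Consistent assignments: {Enzo=knave, Dave=knave, Ines=knight, Soren=knave}
In every consistent assignment, Ines is a knight.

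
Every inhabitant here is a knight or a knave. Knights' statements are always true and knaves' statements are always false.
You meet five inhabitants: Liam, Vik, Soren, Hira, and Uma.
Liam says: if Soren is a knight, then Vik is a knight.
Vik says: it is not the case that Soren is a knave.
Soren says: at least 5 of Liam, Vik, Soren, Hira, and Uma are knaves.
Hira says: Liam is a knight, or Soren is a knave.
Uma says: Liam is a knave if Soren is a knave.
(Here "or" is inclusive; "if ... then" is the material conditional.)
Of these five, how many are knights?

2

The unique consistent assignment is Liam=knight, Vik=knave, Soren=knave, Hira=knight, Uma=knave.
That has 2 knights.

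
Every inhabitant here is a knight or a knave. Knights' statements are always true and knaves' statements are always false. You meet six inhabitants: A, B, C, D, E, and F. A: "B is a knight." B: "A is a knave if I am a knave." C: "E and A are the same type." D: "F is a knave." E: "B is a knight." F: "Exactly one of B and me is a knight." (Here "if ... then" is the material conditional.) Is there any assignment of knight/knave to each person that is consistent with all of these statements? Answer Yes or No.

Checking all 64 assignments, each has at least one speaker whose statement's truth value contradicts their type.

No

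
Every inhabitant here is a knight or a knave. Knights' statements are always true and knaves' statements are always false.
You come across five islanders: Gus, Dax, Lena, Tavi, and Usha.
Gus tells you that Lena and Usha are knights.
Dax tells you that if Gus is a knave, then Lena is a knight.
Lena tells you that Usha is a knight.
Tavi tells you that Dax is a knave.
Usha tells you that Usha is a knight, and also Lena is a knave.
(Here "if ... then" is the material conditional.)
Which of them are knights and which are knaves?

As a knave, Gus's statement "Lena and Usha are knights" should be false; it is.
Since Dax is a knave, "if Gus is a knave, then Lena is a knight" needs to be false, which holds.
Lena (knave): "Usha is a knight" — false. ✓
Tavi is a knight, and the claim "Dax is a knave" is indeed true.
As a knave, Usha's statement "Usha is a knight, and also Lena is a knave" should be false; it is.

Gus is a knave, Dax is a knave, Lena is a knave, Tavi is a knight, and Usha is a knave.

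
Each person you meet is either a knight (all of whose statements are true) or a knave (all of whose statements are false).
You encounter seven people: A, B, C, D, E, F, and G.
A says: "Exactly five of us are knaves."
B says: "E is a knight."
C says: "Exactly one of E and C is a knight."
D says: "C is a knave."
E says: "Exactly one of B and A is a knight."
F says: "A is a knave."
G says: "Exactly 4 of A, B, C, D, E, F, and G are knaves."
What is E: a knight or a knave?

Consistent assignments: {A=knave, B=knave, C=knight, D=knave, E=knave, F=knight, G=knight}; {A=knave, B=knave, C=knave, D=knight, E=knave, F=knight, G=knight}
In every consistent assignment, E is a knave.

E is a knave.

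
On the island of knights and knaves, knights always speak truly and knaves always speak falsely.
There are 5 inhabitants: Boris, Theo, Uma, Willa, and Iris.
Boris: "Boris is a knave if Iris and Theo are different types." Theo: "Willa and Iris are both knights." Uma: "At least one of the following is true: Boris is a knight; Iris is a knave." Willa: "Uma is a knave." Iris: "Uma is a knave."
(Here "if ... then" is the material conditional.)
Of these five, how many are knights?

2

The unique consistent assignment is Boris=knight, Theo=knave, Uma=knight, Willa=knave, Iris=knave.
That has 2 knights.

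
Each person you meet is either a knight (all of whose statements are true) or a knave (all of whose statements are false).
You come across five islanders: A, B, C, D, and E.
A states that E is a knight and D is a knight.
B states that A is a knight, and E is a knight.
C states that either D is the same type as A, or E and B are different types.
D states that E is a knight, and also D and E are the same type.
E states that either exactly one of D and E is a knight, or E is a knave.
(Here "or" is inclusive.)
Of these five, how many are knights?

2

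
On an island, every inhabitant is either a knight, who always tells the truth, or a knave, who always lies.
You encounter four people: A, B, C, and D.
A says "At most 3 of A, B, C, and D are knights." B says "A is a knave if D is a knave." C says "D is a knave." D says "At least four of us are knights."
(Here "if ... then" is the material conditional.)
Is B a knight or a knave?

B is a knave.

Consistent assignments: {A=knight, B=knave, C=knight, D=knave}
In every consistent assignment, B is a knave.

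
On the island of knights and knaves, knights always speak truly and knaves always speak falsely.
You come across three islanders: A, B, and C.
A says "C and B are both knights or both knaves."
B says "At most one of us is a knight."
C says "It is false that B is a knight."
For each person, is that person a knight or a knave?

A is a knave, so "C and B are both knights or both knaves" must be False — and it is.
B (knight): "at most one of us is a knight" — true. ✓
C is a knave, and the claim "it is false that B is a knight" is indeed False.

A is a knave, B is a knight, and C is a knave.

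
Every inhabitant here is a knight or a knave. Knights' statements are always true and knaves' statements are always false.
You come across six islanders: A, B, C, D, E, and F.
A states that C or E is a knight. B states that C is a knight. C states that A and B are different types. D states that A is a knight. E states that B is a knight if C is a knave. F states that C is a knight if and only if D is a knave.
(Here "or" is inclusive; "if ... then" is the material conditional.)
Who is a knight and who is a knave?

Knights: none. Knaves: A, B, C, D, E, and F.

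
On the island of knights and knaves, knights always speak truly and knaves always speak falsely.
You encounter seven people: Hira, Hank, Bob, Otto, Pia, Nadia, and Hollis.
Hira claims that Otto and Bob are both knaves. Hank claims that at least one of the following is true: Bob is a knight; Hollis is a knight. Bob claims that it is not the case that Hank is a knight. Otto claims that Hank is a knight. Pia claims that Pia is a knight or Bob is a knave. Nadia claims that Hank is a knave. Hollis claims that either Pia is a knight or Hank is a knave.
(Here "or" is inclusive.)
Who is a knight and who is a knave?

Hira is a knave; "Otto and Bob are both knaves" is False, as required.
Hank (knight): "at least one of the following is true: Bob is a knight; Hollis is a knight" — True. ✓
Bob is a knave; "it is not the case that Hank is a knight" is False, as required.
Otto is a knight; "Hank is a knight" is True, as required.
Pia (knight): "Pia is a knight or Bob is a knave" — True. ✓
Nadia is a knave, and the claim "Hank is a knave" is indeed False.
Since Hollis is a knight, "either Pia is a knight or Hank is a knave" needs to be True, which holds.

Hira is a knave, Hank is a knight, Bob is a knave, Otto is a knight, Pia is a knight, Nadia is a knave, and Hollis is a knight.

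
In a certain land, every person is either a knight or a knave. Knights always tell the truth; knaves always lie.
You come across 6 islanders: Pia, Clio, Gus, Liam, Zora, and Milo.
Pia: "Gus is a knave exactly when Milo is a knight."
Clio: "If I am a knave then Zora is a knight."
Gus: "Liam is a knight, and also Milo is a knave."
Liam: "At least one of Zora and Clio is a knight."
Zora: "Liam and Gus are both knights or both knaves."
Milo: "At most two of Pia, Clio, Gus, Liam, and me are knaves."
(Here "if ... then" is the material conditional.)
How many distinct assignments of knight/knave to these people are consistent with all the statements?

1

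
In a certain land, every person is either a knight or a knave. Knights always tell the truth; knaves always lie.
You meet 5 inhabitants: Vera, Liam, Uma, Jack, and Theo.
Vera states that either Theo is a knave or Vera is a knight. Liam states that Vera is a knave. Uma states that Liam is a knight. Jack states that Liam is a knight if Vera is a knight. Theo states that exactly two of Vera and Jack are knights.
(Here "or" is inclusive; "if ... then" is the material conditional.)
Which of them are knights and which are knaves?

Vera is a knight, Liam is a knave, Uma is a knave, Jack is a knave, and Theo is a knave.

Vera is a knight, and the claim "either Theo is a knave or Vera is a knight" is indeed true.
Liam is a knave, and the claim "Vera is a knave" is indeed False.
Since Uma is a knave, "Liam is a knight" needs to be False, which holds.
As a knave, Jack's statement "Liam is a knight if Vera is a knight" should be False; it is.
Theo (knave): "exactly two of Vera and Jack are knights" — False. ✓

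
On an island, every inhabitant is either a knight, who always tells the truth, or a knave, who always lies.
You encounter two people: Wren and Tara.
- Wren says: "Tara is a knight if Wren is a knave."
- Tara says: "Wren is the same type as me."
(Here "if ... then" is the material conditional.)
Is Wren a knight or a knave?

Wren is a knight.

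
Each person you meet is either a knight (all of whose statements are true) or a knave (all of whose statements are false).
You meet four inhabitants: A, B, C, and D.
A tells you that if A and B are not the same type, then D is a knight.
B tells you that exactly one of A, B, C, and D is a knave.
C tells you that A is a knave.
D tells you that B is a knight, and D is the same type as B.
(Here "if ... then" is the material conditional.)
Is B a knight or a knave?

Consistent assignments: {A=knight, B=knight, C=knave, D=knight}
In every consistent assignment, B is a knight.

B is a knight.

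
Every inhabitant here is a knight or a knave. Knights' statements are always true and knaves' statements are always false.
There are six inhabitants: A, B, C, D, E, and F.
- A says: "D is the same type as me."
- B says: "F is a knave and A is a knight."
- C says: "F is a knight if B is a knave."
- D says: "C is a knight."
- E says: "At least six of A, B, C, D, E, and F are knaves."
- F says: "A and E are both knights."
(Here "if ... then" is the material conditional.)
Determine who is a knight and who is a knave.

A is a knight, B is a knight, C is a knight, D is a knight, E is a knave, and F is a knave.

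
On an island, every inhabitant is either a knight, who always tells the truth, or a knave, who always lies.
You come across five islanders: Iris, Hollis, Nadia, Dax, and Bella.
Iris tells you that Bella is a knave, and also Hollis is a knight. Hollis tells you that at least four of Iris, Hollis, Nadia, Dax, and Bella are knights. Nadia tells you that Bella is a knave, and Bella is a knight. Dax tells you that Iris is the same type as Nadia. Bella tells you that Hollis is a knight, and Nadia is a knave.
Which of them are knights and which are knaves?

Iris is a knave, Hollis is a knave, Nadia is a knave, Dax is a knight, and Bella is a knave.

Iris is a knave, and the claim "Bella is a knave, and also Hollis is a knight" is indeed false.
Hollis (knave): "at least four of Iris, Hollis, Nadia, Dax, and Bella are knights" — false. ✓
Nadia is a knave, and the claim "Bella is a knave, and Bella is a knight" is indeed false.
Dax (knight): "Iris is the same type as Nadia" — True. ✓
Bella (knave): "Hollis is a knight, and Nadia is a knave" — false. ✓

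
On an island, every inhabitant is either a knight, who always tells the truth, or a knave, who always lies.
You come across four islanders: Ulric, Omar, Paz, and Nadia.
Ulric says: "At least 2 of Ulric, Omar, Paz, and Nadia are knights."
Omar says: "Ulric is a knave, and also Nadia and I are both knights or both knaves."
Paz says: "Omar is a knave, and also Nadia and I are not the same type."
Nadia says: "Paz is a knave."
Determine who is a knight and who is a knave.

Suppose Ulric is a knave. Then Ulric's statement "at least 2 of Ulric, Omar, Paz, and Nadia are knights" would have to be false. Checking the 8 ways to assign the others, none is consistent with every speaker.
(For instance, with Omar=knave, Paz=knight, Nadia=knave, Omar's claim "Ulric is a knave, and also Nadia and I are both knights or both knaves" comes out true where it would need to be false.)
So Ulric must be a knight, making "at least 2 of Ulric, Omar, Paz, and Nadia are knights" true. Taking Ulric=knight, Omar=knave, Paz=knight, Nadia=knave, each remaining statement checks out:
  Omar (knave): "Ulric is a knave, and also Nadia and I are both knights or both knaves" — false. ✓
  Paz (knight): "Omar is a knave, and also Nadia and I are not the same type" — true. ✓
  Nadia (knave): "Paz is a knave" — false. ✓
This is the unique consistent assignment.

Knights: Ulric and Paz. Knaves: Omar and Nadia.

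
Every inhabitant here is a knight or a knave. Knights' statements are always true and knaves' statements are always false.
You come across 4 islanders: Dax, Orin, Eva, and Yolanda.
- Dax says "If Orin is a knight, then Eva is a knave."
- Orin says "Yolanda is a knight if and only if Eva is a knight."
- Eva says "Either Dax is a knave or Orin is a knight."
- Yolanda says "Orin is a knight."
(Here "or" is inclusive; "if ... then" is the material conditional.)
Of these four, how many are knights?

3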